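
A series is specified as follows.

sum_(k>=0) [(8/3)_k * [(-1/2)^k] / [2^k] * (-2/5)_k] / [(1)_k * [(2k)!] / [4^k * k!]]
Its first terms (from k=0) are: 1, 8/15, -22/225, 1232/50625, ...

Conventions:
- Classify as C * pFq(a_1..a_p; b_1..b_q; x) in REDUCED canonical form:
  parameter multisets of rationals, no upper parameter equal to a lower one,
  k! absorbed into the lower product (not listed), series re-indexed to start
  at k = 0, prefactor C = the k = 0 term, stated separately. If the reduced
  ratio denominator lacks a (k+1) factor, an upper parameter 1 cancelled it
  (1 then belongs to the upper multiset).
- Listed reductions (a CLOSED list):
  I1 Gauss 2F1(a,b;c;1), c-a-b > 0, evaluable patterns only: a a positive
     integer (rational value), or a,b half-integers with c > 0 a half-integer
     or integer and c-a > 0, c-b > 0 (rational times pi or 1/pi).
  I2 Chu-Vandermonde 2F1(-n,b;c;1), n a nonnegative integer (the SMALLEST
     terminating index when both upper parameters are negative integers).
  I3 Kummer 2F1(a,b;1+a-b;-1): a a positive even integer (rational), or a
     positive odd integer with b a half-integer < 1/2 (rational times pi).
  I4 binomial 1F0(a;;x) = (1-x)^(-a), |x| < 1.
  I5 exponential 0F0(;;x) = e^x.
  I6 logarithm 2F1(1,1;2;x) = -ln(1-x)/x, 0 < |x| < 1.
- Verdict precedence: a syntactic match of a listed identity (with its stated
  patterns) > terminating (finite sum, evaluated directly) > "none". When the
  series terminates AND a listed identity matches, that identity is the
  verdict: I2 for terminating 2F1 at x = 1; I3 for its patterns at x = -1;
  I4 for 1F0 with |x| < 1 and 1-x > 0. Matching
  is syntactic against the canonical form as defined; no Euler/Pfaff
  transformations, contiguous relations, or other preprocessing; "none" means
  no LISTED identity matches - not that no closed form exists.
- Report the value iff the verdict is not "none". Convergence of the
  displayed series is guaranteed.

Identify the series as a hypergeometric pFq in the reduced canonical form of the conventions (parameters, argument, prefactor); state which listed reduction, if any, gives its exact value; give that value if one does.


The series (x = -1/4) is 2F1: upper {-2/5, 8/3}, lower {1/2}, prefactor 1. Verdict: none. No listed pattern accepts 2F1(-2/5, 8/3; 1/2; -1/4).

Key step: t_0 being 1, (1)_k (prefactor 1) is k! itself.
Adjacent-term ratio: r(k) = (-1/4) * (k-2/5) (k+8/3) / [(k+1/2) (k+1)] - rational in k. x = (-1/4); t_0 = 1; negate the roots.


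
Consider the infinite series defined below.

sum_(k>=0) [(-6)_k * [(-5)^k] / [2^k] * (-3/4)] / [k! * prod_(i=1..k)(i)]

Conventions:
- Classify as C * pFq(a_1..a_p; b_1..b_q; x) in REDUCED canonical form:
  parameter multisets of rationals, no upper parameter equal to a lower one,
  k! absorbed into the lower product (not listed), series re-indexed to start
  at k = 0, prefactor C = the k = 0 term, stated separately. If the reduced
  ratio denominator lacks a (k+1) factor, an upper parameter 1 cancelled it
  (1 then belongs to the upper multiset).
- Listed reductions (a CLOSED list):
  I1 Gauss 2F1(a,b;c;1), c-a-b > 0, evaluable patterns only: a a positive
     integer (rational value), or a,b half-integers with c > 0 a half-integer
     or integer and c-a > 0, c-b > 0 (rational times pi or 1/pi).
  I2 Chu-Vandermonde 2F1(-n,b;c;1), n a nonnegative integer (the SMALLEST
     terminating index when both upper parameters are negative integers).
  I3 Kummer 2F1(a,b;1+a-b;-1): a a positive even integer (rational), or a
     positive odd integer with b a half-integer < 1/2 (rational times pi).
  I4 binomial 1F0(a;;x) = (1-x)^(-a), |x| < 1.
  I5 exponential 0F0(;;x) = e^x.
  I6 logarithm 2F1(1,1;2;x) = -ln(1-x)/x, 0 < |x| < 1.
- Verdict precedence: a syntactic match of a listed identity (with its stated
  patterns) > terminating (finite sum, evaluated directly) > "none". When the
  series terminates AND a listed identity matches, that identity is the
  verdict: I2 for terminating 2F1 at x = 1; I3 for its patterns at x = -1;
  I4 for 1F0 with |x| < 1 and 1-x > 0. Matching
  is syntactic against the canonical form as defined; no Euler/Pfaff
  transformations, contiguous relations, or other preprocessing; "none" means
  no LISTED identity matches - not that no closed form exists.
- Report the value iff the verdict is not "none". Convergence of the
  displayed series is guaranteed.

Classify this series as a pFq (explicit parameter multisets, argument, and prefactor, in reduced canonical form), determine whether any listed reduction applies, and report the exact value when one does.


Classification (C = -3/4): 1F1 with upper {-6}, lower {1}, argument x = -5/2. Verdict: terminating. With -6 upstairs the series is a 7-term polynomial sum; evaluated term by term. Exact value: -1332581/12288.

The tell: t_0 = -3/4 here, and the two k-th powers (C = -3/4) combine into one argument.
Ratio: r(k) = (-5/2) * (k-6) / [(k+1) (k+1)] - poly over poly, x = (-5/2) from leading terms; C = -3/4 at k = 0.


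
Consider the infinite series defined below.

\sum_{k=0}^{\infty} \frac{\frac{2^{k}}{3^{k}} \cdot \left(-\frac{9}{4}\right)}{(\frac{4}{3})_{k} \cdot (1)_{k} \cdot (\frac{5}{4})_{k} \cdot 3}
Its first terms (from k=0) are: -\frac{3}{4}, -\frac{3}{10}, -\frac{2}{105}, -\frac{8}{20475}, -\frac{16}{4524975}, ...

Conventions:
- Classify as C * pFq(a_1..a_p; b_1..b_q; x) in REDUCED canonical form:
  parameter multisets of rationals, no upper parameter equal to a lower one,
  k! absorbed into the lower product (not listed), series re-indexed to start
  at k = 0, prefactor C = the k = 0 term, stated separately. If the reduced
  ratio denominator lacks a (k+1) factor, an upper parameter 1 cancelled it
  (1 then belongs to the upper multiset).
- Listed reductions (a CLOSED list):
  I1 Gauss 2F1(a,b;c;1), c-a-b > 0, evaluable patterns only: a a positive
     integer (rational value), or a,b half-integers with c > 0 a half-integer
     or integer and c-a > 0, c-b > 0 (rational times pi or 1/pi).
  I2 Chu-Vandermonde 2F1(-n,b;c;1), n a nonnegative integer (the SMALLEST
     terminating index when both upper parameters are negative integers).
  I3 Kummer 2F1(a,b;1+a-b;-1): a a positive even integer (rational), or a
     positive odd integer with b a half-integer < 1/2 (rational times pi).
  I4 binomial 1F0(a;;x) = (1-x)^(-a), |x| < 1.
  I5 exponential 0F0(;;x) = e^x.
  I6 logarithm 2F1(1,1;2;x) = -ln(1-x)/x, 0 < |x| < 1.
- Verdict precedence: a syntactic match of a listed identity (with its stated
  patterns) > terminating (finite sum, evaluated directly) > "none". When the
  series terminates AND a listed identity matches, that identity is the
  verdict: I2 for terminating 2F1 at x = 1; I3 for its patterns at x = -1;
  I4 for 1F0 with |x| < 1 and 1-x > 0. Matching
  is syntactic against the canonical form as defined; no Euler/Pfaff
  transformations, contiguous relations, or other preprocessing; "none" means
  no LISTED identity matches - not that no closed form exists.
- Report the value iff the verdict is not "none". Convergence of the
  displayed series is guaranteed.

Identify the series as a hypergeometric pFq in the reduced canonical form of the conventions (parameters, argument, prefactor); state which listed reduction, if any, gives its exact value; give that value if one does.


Canonical form: C = -\frac{3}{4} times 0F2 with upper {-}, lower {\frac{5}{4}, \frac{4}{3}}, x = \frac{2}{3}. Verdict: none here - no I1-I6 shape fits x = \frac{2}{3} with lower {\frac{5}{4}, \frac{4}{3}}.

First insight: t_0 being -\frac{3}{4}, (1)_k (C = -3/4, x = 2/3) is k! itself.
Adjacent-term ratio: r(k) = \frac{2}{3} * 1 / [(k+\frac{5}{4}) (k+\frac{4}{3}) (k+1)] - rational in k. x = \frac{2}{3}; t_0 = -\frac{3}{4}; negate the roots.


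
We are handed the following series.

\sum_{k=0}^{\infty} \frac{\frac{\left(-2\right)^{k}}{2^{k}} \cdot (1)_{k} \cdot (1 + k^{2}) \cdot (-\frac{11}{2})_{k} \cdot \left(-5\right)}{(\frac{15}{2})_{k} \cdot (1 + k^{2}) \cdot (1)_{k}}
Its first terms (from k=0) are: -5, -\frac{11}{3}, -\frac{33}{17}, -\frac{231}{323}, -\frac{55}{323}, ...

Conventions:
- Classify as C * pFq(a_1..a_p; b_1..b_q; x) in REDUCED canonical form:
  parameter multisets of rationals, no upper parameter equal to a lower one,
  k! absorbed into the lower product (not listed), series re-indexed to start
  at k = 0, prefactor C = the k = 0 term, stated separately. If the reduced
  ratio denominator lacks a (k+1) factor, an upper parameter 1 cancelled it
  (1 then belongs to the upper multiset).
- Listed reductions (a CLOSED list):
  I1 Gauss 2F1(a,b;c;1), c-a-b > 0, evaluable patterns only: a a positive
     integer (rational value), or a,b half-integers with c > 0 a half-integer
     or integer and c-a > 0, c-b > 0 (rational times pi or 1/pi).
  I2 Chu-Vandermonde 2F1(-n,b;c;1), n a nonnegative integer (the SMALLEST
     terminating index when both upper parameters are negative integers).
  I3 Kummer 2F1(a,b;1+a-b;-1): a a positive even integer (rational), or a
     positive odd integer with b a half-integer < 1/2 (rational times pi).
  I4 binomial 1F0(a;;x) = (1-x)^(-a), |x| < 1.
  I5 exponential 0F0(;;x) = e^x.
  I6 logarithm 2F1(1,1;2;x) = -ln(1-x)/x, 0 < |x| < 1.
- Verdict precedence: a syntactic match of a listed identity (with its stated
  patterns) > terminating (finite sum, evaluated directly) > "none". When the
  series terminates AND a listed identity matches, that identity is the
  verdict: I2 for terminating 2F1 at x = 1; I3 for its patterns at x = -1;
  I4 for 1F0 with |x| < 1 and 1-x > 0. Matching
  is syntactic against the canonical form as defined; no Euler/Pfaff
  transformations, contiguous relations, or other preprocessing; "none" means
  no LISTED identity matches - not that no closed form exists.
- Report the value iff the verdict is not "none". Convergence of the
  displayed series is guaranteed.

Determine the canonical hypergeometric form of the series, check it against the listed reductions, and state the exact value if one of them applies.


The series (x = -1) is 2F1: upper {-\frac{11}{2}, 1}, lower {\frac{15}{2}}, prefactor -5. Verdict: this is Kummer (I3) (x = -1; c = \frac{15}{2} equals 1+a-b for upper {-\frac{11}{2}, 1}: listed pattern). Sum: \left(-\frac{15015}{4096}\right) \cdot \pi.

Structural cue: from the first term -5: (1)_k (prefactor -5) is k! itself.
Term ratio: r(k) = -1 * (k-\frac{11}{2}) (k+1) / [(k+\frac{15}{2}) (k+1)] ; factor over Q: parameters, x = -1, and C = -5.


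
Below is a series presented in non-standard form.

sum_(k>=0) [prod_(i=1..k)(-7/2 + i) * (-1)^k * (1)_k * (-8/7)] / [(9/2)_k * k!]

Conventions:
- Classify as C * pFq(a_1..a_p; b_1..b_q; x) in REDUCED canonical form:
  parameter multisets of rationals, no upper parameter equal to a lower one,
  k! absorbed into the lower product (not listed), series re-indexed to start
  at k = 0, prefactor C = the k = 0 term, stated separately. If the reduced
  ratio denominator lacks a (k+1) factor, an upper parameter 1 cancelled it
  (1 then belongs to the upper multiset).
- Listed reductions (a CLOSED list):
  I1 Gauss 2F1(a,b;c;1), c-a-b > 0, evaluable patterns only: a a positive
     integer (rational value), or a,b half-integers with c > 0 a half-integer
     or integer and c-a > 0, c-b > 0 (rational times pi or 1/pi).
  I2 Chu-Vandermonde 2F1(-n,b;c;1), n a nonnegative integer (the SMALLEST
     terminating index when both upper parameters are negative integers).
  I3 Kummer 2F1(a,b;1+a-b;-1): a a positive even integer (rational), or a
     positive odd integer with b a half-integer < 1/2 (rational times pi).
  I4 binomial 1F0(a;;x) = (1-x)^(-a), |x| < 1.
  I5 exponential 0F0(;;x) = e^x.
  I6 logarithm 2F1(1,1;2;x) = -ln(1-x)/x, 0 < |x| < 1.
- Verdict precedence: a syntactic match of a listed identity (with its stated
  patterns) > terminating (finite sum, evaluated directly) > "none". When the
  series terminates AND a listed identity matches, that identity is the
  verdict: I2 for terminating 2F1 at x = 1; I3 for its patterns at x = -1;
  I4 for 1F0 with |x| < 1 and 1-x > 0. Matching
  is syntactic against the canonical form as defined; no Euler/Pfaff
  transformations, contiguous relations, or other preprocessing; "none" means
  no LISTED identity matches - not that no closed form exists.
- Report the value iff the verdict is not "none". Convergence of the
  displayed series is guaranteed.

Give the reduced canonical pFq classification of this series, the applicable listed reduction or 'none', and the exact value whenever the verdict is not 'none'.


x = -1 here; the reduced form reads 2F1, upper {-5/2, 1}, lower {9/2}, C = -8/7. Verdict: this is Kummer (I3) (x = -1; c = 9/2 equals 1+a-b for upper {-5/2, 1}: listed pattern). Exact value: (-5/8) * pi.

The tell: x = (-1) and the running product (C = -8/7, x = -1) telescopes to a rising factorial.
Step ratio: r(k) = (-1) * (k-5/2) (k+1) / [(k+9/2) (k+1)] - rational; roots negated = parameters, x = (-1), C = -8/7.


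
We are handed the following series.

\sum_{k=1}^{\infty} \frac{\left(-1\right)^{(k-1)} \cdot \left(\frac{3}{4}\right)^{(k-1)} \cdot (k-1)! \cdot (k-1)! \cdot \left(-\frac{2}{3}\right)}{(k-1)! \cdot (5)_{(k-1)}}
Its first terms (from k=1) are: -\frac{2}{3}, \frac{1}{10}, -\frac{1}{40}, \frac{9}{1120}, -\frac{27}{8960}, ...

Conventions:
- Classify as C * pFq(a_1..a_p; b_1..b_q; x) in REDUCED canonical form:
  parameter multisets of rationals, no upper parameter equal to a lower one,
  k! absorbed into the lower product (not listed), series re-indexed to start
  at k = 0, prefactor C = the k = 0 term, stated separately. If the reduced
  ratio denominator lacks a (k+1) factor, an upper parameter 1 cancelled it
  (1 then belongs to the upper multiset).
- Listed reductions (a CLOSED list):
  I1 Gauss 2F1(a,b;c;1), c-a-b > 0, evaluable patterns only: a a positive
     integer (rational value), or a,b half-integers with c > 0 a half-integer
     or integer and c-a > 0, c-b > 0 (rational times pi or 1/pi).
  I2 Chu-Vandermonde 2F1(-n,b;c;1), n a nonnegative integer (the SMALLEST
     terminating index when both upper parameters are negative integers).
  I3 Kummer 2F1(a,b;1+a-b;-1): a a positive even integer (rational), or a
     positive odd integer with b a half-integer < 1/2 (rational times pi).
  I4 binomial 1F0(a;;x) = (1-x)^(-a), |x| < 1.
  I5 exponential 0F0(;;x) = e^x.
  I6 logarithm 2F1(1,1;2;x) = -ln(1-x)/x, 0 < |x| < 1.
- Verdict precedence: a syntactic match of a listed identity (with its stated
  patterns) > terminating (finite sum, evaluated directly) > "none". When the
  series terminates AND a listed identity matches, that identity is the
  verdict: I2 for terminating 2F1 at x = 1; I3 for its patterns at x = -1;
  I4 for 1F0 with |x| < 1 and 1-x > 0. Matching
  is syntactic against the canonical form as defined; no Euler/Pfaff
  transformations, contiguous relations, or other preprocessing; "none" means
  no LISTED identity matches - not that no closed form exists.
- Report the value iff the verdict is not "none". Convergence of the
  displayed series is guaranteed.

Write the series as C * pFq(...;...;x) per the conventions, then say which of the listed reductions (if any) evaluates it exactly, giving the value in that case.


Prefactor -\frac{2}{3}, argument -\frac{3}{4}: 2F1 with upper {1, 1} over lower {5}. Verdict: none here - no I1-I6 shape fits x = -\frac{3}{4} with lower {5}.

First insight: with t_0 = -\frac{2}{3}, the (-1)^k factor (prefactor -2/3) folds into the argument's sign.
Step ratio: r(k) = -\frac{3}{4} * (k+1) (k+1) / [(k+5) (k+1)] ; factor over Q: parameters, x = -\frac{3}{4}, and C = -\frac{2}{3}.


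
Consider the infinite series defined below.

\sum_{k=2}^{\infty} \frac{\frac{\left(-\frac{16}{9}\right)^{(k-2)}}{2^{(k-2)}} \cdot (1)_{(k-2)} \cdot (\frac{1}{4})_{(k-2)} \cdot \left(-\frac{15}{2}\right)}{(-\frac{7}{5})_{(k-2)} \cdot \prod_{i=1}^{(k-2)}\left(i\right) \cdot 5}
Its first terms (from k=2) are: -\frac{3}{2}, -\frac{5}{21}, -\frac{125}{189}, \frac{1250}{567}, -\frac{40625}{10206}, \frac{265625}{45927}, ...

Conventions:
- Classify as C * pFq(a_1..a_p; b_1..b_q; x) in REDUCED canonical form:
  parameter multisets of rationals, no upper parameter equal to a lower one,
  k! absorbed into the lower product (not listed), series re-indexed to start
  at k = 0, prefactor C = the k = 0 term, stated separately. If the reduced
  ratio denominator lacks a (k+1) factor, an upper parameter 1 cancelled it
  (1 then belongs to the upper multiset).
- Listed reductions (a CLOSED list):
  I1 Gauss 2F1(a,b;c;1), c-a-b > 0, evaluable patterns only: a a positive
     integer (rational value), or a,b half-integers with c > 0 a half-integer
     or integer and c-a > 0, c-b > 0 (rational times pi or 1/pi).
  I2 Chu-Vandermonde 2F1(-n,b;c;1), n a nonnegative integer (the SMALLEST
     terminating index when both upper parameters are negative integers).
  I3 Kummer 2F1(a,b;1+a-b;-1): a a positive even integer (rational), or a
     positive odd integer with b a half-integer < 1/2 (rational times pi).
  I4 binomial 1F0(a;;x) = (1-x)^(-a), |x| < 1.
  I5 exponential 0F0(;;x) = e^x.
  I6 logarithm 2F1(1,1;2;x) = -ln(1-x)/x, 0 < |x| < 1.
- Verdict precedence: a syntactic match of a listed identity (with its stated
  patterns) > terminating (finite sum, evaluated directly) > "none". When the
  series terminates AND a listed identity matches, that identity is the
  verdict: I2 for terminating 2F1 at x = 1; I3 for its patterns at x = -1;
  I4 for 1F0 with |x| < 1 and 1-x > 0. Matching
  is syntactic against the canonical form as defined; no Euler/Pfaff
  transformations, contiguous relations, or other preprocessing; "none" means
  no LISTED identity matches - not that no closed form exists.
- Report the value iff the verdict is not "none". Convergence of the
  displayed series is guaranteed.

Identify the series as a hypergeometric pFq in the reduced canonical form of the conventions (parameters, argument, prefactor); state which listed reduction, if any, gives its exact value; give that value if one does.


Reduced: x = -\frac{8}{9}, 2F1, upper = {\frac{1}{4}, 1}, lower = {-\frac{7}{5}}, C = -\frac{3}{2}. Verdict: none (x = -\frac{8}{9}): each listed identity misses the multisets {\frac{1}{4}, 1} ; {-\frac{7}{5}}.

Structural cue: t_0 = -\frac{3}{2} here, and the constant factors (C = -3/2, x = -8/9) combine into one prefactor.
Term ratio: r(k) = -\frac{8}{9} * (k+\frac{1}{4}) (k+1) / [(k-\frac{7}{5}) (k+1)] - rational in k, leading ratio -\frac{8}{9}; with t_0 = -\frac{3}{2}, classification follows.


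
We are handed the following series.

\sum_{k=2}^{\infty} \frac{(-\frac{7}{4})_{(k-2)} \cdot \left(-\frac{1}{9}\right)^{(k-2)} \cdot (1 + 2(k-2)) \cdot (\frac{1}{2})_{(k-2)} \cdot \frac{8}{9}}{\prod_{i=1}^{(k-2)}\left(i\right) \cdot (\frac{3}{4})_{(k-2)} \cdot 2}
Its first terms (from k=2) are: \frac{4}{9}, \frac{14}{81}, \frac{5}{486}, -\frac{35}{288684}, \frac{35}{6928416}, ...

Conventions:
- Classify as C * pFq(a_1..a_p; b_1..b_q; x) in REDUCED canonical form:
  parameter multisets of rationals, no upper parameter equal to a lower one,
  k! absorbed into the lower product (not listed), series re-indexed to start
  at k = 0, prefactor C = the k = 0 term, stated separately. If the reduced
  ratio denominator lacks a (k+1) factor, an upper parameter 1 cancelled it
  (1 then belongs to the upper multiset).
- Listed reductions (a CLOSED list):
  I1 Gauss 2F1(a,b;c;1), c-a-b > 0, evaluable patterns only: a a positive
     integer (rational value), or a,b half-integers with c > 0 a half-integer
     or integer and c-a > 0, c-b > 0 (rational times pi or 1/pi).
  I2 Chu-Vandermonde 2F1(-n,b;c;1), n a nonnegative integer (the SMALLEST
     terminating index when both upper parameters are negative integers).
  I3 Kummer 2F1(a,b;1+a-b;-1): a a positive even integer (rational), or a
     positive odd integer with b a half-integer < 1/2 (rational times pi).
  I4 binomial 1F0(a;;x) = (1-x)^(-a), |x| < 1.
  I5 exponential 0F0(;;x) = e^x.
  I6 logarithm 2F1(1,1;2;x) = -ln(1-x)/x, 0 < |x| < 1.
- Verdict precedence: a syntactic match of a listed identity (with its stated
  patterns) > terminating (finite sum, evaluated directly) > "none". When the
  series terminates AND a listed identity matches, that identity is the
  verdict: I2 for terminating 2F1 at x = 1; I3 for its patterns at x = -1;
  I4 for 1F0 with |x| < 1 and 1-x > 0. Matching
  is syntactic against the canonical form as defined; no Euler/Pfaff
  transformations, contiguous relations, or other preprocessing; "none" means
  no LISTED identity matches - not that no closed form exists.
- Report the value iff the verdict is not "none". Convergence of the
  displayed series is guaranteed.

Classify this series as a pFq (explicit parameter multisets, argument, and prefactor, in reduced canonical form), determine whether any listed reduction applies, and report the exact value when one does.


The tell: t_0 being \frac{4}{9}, the (2k+1) factor (C = 4/9, x = -1/9) shifts (1/2)_k to (3/2)_k.
Term ratio: r(k) = -\frac{1}{9} * (k-\frac{7}{4}) (k+\frac{3}{2}) / [(k+\frac{3}{4}) (k+1)] - rational in k. x = -\frac{1}{9}; t_0 = \frac{4}{9}; negate the roots.

Reduced: x = -\frac{1}{9}, 2F1, upper = {-\frac{7}{4}, \frac{3}{2}}, lower = {\frac{3}{4}}, C = \frac{4}{9}. Verdict: none. No listed pattern accepts 2F1(-\frac{7}{4}, \frac{3}{2}; \frac{3}{4}; -\frac{1}{9}).


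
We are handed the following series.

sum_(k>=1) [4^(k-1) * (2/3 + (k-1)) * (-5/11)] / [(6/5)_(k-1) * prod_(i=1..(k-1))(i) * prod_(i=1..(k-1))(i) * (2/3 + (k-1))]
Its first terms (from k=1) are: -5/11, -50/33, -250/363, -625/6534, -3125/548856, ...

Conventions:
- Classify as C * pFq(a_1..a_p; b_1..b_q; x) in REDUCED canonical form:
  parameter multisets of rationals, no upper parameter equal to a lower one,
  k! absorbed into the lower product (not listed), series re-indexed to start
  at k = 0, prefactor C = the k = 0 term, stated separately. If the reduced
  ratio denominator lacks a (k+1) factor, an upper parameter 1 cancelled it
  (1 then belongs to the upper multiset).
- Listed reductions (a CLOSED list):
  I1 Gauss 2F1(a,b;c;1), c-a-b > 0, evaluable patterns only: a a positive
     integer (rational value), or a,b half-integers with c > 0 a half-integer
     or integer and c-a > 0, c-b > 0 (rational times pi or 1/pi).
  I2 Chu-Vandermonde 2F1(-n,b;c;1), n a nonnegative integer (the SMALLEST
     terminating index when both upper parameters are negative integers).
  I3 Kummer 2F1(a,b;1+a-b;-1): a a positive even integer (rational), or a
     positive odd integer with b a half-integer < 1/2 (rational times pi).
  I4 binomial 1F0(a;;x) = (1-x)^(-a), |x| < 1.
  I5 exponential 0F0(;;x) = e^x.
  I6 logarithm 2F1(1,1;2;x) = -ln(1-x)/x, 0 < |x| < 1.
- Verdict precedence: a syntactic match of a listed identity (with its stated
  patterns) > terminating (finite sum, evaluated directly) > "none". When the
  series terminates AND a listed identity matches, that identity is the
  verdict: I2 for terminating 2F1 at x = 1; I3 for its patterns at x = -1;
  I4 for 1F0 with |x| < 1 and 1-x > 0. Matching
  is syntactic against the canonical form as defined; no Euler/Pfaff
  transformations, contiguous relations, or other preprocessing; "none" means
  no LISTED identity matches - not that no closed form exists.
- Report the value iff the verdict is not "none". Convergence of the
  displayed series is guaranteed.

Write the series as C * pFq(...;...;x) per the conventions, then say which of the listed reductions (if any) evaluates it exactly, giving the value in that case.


Prefactor -5/11, argument 4: 0F2 with upper {-} over lower {1, 6/5}. Verdict: none. Every listed pattern misses the 0F2 form at 4, upper {-}.

First insight: t_0 = -5/11 here, and the lower running product (C = -5/11, x = 4) is a rising factorial.
Step ratio: r(k) = 4 * 1 / [(k+1) (k+6/5) (k+1)] ; factor over Q: parameters, x = 4, and C = -5/11.


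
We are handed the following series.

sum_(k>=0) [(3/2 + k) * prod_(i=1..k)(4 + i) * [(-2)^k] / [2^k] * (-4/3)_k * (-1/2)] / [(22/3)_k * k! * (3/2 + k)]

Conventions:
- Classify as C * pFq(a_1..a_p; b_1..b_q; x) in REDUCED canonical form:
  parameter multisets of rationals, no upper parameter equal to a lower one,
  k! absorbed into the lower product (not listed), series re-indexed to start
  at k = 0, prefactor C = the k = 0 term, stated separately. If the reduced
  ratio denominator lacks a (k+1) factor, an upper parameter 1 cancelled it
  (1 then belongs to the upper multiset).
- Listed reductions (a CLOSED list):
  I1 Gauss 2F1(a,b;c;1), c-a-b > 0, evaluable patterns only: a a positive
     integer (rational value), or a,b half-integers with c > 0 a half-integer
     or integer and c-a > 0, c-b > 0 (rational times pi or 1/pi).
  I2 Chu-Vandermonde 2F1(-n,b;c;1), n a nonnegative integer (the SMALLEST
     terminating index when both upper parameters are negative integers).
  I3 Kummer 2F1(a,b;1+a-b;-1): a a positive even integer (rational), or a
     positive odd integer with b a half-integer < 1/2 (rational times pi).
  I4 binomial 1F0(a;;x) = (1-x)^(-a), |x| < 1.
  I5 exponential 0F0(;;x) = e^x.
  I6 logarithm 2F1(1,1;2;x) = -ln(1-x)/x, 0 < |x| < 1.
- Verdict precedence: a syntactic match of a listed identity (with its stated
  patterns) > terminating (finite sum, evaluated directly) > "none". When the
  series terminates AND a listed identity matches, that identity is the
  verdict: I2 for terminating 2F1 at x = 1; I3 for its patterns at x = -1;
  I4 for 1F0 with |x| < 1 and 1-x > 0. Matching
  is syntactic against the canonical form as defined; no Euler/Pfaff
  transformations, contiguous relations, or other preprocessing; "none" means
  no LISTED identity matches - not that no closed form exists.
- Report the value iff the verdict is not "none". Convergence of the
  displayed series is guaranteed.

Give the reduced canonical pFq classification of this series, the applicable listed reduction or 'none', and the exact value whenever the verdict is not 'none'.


First insight: x = (-1) and the two k-th powers (C = -1/2) combine into one argument.
Adjacent-term ratio: r(k) = (-1) * (k-4/3) (k+5) / [(k+22/3) (k+1)] - rational in k. x = (-1); t_0 = -1/2; negate the roots.

Canonical form: C = -1/2 times 2F1 with upper {-4/3, 5}, lower {22/3}, x = -1. Verdict: none. Every listed pattern misses the 2F1 form at -1, upper {-4/3, 5}.


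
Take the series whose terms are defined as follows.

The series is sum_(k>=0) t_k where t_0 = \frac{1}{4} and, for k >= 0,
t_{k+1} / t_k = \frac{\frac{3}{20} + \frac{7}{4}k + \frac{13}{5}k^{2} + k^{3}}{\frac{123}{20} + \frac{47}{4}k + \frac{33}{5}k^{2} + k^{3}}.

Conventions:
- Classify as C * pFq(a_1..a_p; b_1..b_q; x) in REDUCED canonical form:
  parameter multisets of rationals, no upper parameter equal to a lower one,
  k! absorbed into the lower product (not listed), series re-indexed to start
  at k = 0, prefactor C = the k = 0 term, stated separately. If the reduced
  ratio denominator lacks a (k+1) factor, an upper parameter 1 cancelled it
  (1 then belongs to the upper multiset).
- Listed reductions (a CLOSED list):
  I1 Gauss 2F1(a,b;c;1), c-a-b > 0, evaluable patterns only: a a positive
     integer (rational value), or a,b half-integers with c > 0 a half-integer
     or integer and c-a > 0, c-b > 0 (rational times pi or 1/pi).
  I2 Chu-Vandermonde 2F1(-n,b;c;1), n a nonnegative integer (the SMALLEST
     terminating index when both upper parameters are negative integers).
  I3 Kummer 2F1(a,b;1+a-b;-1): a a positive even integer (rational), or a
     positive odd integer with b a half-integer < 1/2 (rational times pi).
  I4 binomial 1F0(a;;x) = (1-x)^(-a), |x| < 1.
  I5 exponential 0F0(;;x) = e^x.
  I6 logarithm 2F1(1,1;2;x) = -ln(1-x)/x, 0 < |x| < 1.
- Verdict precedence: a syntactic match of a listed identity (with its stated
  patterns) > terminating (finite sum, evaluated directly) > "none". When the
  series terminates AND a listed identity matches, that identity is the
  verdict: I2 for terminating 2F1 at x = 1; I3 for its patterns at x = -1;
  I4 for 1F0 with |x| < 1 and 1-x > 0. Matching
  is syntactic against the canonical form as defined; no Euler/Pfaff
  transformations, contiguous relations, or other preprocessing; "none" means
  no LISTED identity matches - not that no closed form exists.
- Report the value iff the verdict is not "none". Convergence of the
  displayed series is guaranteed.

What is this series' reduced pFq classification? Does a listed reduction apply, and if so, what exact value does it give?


The tell: x = 1 and the ratio is unreduced: k + 3/2 divides both sides (C = 1/4).
Ratio: r(k) = 1 * (k+\frac{1}{10}) (k+1) / [(k+\frac{41}{10}) (k+1)] - rational; roots negated = parameters, x = 1, C = \frac{1}{4}.

This is \frac{1}{4} * 2F1(\frac{1}{10}, 1; \frac{41}{10}; 1) in reduced canonical form. Verdict: Gauss's theorem (I1) matches (x = 1: the Gamma ratio telescopes since c-a-b = 3 > 0 and a = 1 in Z>0). Value: \frac{31}{120}.


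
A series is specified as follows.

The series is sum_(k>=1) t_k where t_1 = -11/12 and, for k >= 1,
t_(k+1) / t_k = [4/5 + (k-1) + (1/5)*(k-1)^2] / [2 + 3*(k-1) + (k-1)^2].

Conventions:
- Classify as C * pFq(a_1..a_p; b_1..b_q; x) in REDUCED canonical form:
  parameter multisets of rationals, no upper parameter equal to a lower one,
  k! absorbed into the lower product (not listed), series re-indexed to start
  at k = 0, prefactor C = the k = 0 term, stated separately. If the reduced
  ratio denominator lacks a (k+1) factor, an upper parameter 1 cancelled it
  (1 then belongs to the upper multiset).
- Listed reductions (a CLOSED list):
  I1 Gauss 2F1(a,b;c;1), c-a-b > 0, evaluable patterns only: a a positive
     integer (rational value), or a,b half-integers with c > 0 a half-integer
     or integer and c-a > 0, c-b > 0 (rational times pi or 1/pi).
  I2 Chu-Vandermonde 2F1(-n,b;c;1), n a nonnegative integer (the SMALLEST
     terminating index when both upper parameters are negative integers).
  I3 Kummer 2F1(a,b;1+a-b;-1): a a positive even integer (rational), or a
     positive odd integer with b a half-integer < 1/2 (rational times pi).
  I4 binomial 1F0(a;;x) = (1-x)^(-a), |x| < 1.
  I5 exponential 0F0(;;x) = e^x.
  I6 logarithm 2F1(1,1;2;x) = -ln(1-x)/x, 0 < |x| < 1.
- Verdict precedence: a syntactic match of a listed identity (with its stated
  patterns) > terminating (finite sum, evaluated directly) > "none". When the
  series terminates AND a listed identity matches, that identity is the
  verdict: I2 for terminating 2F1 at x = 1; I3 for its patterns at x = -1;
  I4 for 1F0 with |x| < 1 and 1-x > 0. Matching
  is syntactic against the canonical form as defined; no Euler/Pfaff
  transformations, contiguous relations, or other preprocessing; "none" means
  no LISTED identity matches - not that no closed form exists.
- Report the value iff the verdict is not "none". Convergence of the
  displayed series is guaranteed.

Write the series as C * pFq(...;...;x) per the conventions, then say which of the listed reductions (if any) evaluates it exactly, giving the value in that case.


The series (x = 1/5) is 2F1: upper {1, 4}, lower {2}, prefactor -11/12. Verdict: none here - no I1-I6 shape fits x = 1/5 with lower {2}.

Structural cue: with t_0 = -11/12, factor the ratio over Q (C = -11/12, x = 1/5): negated roots = parameters.
Consecutive-term ratio: r(k) = (1/5) * (k+1) (k+4) / [(k+2) (k+1)] - rational in k. x = (1/5); t_0 = -11/12; negate the roots.


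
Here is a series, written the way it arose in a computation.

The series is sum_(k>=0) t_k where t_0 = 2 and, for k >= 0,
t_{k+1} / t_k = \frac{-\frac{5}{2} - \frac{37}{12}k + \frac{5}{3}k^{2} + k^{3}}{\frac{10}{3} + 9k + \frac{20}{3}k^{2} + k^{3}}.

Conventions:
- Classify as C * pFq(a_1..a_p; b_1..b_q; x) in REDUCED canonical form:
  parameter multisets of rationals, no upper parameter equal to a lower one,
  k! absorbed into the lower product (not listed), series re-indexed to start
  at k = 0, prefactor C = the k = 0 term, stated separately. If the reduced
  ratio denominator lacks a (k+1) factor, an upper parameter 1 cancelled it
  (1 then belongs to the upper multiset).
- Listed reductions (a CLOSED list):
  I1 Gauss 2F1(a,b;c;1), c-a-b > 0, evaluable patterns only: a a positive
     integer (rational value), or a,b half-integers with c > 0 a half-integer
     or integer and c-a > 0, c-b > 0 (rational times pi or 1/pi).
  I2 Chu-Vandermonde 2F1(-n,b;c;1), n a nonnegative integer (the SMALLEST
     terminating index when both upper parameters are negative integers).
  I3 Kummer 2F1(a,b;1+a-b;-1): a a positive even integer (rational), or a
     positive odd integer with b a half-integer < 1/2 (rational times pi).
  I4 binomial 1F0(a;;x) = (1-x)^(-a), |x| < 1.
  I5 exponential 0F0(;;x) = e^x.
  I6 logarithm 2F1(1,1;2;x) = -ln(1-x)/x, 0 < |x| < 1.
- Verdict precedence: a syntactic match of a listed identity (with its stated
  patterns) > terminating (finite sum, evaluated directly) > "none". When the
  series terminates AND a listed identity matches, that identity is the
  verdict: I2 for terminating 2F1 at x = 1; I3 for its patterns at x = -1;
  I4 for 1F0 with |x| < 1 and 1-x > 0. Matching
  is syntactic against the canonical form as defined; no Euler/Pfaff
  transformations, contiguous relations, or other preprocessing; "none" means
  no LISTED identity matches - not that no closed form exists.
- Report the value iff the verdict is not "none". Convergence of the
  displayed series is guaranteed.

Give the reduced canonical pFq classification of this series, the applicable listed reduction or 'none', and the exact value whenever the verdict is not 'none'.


The series (x = 1) is 2F1: upper {-\frac{3}{2}, \frac{5}{2}}, lower {5}, prefactor 2. Verdict (x = 1): Gauss (I1, half-integer pattern) applies (x = 1; upper {-\frac{3}{2}, \frac{5}{2}} half-integers, c = 5 in the evaluable pattern). Its exact value is \frac{8192}{3465} / \pi.

Key step: x = 1 and cancel k + 2/3 from the displayed ratio first; then prefactor 2.
Adjacent-term ratio: r(k) = 1 * (k-\frac{3}{2}) (k+\frac{5}{2}) / [(k+5) (k+1)] - rational; roots negated = parameters, x = 1, C = 2.


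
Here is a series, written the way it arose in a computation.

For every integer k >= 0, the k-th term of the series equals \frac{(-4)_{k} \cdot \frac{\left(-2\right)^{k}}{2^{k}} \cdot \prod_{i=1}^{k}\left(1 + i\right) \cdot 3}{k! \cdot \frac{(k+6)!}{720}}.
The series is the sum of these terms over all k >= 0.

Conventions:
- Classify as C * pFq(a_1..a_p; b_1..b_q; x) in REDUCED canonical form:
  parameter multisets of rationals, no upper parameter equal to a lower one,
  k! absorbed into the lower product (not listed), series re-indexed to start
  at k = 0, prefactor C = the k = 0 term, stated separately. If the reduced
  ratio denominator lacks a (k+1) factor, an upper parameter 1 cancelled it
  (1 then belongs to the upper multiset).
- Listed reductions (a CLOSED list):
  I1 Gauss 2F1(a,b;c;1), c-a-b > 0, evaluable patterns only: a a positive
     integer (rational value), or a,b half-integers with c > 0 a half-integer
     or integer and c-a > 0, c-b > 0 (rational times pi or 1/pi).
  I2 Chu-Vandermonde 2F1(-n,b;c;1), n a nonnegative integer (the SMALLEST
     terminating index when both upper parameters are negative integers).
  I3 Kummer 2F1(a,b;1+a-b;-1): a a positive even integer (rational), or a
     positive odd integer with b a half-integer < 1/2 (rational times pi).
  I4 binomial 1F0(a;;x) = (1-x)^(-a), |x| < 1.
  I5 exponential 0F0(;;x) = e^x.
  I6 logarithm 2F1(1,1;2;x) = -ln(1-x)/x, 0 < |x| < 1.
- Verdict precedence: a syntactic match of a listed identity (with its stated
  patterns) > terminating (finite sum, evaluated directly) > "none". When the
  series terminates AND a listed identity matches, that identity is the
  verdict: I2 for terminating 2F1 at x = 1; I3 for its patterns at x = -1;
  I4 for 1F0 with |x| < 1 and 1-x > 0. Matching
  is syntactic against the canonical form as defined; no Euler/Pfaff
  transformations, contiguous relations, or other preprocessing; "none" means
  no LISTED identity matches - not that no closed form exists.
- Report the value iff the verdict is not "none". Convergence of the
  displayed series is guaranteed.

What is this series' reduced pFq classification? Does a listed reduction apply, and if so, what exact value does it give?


Key step: t_0 being 3, the running product (prefactor 3) telescopes to a rising factorial.
Term ratio: r(k) = -1 * (k-4) (k+2) / [(k+7) (k+1)] - rational; roots negated = parameters, x = -1, C = 3.

Classification (C = 3): 2F1 with upper {-4, 2}, lower {7}, argument x = -1. Verdict at x = -1: the Kummer evaluation I3 matches (x = -1; c = 7 equals 1+a-b for upper {-4, 2}: listed pattern). Value: 9.


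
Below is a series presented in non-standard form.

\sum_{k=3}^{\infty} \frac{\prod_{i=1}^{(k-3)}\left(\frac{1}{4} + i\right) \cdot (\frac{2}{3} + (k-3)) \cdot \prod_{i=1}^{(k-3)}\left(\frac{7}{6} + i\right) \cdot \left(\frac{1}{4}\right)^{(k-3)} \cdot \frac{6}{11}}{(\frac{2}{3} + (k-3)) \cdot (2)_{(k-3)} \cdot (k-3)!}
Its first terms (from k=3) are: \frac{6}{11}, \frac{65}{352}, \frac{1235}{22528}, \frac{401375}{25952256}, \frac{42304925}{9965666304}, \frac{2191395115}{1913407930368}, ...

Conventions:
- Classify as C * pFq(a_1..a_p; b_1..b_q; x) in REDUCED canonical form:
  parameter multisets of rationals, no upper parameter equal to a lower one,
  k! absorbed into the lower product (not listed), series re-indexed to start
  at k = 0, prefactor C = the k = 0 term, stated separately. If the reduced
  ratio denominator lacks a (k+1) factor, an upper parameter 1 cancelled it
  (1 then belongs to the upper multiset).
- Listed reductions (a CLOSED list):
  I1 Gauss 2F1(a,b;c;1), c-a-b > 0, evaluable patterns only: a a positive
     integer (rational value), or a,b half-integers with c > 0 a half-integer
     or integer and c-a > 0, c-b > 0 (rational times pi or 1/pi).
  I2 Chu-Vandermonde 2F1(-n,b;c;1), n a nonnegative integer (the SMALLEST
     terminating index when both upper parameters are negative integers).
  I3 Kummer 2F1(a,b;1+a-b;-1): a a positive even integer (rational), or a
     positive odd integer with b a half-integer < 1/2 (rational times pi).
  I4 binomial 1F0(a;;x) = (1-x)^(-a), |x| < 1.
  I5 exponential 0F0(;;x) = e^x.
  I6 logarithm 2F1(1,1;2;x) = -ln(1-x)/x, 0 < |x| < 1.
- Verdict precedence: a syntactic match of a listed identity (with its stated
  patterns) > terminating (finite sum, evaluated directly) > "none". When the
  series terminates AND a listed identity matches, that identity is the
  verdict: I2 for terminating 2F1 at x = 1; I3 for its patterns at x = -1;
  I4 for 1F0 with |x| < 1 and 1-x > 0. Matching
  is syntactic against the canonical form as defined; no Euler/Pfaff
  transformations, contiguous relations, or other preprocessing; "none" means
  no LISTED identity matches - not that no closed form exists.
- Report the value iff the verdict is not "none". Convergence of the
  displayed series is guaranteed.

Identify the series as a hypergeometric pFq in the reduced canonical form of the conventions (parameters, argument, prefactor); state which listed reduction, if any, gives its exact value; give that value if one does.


Key observation: t_0 being \frac{6}{11}, the running product (prefactor 6/11) telescopes to a rising factorial.
Ratio: r(k) = \frac{1}{4} * (k+\frac{5}{4}) (k+\frac{13}{6}) / [(k+2) (k+1)] - poly over poly, x = \frac{1}{4} from leading terms; C = \frac{6}{11} at k = 0.

Classification (C = \frac{6}{11}): 2F1 with upper {\frac{5}{4}, \frac{13}{6}}, lower {2}, argument x = \frac{1}{4}. Verdict: none here - no I1-I6 shape fits x = \frac{1}{4} with lower {2}.


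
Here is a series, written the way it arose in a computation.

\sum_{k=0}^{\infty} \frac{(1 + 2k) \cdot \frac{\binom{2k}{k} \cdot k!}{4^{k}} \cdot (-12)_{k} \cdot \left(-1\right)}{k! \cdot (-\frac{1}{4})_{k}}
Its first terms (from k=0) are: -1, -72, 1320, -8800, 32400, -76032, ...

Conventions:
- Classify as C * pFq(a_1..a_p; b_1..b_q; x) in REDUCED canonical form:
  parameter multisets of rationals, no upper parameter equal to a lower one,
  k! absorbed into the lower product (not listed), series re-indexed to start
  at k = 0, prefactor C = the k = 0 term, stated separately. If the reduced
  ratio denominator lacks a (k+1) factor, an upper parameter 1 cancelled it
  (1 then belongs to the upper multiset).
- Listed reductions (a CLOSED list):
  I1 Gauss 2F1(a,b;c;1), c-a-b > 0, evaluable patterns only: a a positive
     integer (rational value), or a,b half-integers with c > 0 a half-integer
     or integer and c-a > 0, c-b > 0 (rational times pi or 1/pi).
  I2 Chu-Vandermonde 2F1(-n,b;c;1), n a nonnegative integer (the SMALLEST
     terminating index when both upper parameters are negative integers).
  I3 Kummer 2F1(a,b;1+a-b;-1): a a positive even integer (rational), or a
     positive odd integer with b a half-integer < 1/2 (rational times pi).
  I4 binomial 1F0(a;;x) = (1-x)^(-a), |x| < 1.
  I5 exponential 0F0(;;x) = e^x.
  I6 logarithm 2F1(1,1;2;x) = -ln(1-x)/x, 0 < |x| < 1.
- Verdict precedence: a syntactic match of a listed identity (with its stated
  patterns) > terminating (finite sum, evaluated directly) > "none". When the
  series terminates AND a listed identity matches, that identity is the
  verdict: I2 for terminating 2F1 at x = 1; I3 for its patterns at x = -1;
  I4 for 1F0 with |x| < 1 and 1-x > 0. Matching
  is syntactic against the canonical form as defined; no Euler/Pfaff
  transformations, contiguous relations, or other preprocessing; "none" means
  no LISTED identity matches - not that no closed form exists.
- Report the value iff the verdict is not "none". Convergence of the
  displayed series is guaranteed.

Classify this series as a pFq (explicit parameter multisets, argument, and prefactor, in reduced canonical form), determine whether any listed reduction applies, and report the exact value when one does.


With C = -1: the canonical form is 2F1(-12, \frac{3}{2}; -\frac{1}{4}; 1). Verdict: Chu-Vandermonde (I2) applies (terminating 2F1 at x = 1 with n = 12, b = 3/2, c = -\frac{1}{4}). Exact value: \frac{91205}{1747563}.

The tell: x = 1 and the (2k+1) factor (C = -1) shifts (1/2)_k to (3/2)_k.
Ratio: r(k) = 1 * (k-12) (k+\frac{3}{2}) / [(k-\frac{1}{4}) (k+1)] - rational; roots negated = parameters, x = 1, C = -1.
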